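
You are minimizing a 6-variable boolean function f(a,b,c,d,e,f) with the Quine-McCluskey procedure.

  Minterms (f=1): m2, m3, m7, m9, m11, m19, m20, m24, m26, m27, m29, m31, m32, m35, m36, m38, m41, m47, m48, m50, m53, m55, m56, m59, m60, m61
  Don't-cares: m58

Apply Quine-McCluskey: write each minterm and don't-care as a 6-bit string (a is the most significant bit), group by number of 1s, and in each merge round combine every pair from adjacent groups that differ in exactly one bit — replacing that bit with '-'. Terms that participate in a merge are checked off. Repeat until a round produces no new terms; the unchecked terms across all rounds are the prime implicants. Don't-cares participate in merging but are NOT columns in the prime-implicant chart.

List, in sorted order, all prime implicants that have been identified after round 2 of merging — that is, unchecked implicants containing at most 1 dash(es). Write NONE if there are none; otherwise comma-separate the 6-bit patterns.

[col 0] 000010*, 000011*, 000111*, 001001*, 001011*, 010011*, 010100, 011000*, 011010*, 011011*, 011101*, 011111*, 100000*, 100011*, 100100*, 100110*, 101001*, 101111, 110000*, 110010*, 110101*, 110111*, 111000*, 111010*, 111011*, 111100*, 111101*
[col 1] -00011, -01001, -11000*, -11010*, -11011*, -11101, 0-0011*, 0-1011*, 00-011*, 000-11, 00001-, 0010-1, 01-011*, 011-11, 0110-0*, 01101-*, 0111-1, 1-0000, 100-00, 1001-0, 11-000*, 11-010*, 11-101, 1100-0*, 1101-1, 111-00, 1110-0*, 11101-*, 11110-
[col 2] -110-0, -1101-, 0--011, 11-0-0
Prime implicants: -00011, -01001, -110-0, -1101-, -11101, 0--011, 000-11, 00001-, 0010-1, 010100, 011-11, 0111-1, 1-0000, 100-00, 1001-0, 101111, 11-0-0, 11-101, 1101-1, 111-00, 11110-

-00011, -01001, -11101, 000-11, 00001-, 0010-1, 010100, 011-11, 0111-1, 1-0000, 100-00, 1001-0, 101111, 11-101, 1101-1, 111-00, 11110-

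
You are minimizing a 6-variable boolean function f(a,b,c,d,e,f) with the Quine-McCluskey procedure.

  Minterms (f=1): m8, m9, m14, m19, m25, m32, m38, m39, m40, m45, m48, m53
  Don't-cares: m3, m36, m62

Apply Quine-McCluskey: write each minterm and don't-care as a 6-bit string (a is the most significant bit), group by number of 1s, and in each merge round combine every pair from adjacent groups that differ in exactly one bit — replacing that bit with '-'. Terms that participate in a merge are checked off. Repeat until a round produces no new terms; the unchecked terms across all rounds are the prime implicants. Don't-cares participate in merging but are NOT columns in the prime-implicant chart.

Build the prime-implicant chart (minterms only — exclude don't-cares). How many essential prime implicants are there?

7

Round 0: 000011✓ 001000✓ 001001✓ 001110 010011✓ 011001✓ 100000✓ 100100✓ 100110✓ 100111✓ 101000✓ 101101 110000✓ 110101 111110
Round 1: -01000 0-0011 0-1001 00100- 1-0000 10-000 100-00 1001-0 10011-
PIs = {-01000, 0-0011, 0-1001, 00100-, 001110, 1-0000, 10-000, 100-00, 1001-0, 10011-, 101101, 110101, 111110}
Coverage chart:
  m8: -01000,00100-
  m9: 0-1001,00100-
  m14: 001110 ←essential
  m19: 0-0011 ←essential
  m25: 0-1001 ←essential
  m32: 1-0000,10-000,100-00
  m38: 1001-0,10011-
  m39: 10011- ←essential
  m40: -01000,10-000
  m45: 101101 ←essential
  m48: 1-0000 ←essential
  m53: 110101 ←essential
Essential: 0-0011, 0-1001, 001110, 1-0000, 10011-, 101101, 110101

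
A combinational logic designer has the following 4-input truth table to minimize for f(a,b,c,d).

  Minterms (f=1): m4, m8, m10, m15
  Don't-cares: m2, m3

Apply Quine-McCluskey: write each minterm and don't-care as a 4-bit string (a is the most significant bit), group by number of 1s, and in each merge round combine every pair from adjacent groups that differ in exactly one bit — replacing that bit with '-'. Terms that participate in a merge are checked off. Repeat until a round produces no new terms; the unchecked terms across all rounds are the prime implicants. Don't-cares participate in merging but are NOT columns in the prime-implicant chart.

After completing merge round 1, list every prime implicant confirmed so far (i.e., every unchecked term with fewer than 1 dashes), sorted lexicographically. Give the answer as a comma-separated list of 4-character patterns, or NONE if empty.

Round 0: 0010✓ 0011✓ 0100 1000✓ 1010✓ 1111
Round 1: -010 001- 10-0
PIs = {-010, 001-, 0100, 10-0, 1111}

0100, 1111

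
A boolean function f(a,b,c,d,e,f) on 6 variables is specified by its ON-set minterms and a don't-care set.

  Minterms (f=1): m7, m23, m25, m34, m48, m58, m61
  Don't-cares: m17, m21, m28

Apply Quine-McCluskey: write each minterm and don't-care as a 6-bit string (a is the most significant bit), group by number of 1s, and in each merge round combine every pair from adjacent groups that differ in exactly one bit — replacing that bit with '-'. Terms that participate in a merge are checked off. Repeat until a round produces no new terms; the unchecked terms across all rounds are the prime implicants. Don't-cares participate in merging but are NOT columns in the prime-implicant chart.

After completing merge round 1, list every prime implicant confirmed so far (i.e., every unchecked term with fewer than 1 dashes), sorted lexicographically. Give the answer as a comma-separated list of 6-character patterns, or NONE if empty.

Round 0: 000111✓ 010001✓ 010101✓ 010111✓ 011001✓ 011100 100010 110000 111010 111101
Round 1: 0-0111 01-001 010-01 0101-1
PIs = {0-0111, 01-001, 010-01, 0101-1, 011100, 100010, 110000, 111010, 111101}

011100, 100010, 110000, 111010, 111101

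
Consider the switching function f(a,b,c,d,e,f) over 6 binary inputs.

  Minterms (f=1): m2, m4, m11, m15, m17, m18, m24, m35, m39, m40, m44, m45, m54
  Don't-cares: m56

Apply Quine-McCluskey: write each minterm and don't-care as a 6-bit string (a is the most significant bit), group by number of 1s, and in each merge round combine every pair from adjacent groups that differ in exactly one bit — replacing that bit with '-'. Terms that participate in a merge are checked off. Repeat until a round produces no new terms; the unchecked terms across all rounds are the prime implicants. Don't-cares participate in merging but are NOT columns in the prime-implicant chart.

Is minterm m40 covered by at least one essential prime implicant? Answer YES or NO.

Round 0: 000010✓ 000100 001011✓ 001111✓ 010001 010010✓ 011000✓ 100011✓ 100111✓ 101000✓ 101100✓ 101101✓ 110110 111000✓
Round 1: -11000 0-0010 001-11 1-1000 100-11 101-00 10110-
PIs = {-11000, 0-0010, 000100, 001-11, 010001, 1-1000, 100-11, 101-00, 10110-, 110110}
Coverage chart:
  m2: 0-0010 ←essential
  m4: 000100 ←essential
  m11: 001-11 ←essential
  m15: 001-11 ←essential
  m17: 010001 ←essential
  m18: 0-0010 ←essential
  m24: -11000 ←essential
  m35: 100-11 ←essential
  m39: 100-11 ←essential
  m40: 1-1000,101-00
  m44: 101-00,10110-
  m45: 10110- ←essential
  m54: 110110 ←essential
Essential: -11000, 0-0010, 000100, 001-11, 010001, 100-11, 10110-, 110110

NO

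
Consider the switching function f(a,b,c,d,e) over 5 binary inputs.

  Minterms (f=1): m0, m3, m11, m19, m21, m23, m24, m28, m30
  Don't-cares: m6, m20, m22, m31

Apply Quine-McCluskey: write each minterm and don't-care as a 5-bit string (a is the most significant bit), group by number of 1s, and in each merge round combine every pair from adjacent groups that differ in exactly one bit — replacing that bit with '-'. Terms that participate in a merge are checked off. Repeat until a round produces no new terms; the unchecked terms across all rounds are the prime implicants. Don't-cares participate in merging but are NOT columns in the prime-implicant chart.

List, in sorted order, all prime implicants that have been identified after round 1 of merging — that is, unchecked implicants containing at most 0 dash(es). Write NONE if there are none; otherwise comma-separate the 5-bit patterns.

00000

Round 0: 00000 00011✓ 00110✓ 01011✓ 10011✓ 10100✓ 10101✓ 10110✓ 10111✓ 11000✓ 11100✓ 11110✓ 11111✓
Round 1: -0011 -0110 0-011 1-100✓ 1-110✓ 1-111✓ 10-11 101-0✓ 101-1✓ 1010-✓ 1011-✓ 11-00 111-0✓ 1111-✓
Round 2: 1-1-0 1-11- 101--
PIs = {-0011, -0110, 0-011, 00000, 1-1-0, 1-11-, 10-11, 101--, 11-00}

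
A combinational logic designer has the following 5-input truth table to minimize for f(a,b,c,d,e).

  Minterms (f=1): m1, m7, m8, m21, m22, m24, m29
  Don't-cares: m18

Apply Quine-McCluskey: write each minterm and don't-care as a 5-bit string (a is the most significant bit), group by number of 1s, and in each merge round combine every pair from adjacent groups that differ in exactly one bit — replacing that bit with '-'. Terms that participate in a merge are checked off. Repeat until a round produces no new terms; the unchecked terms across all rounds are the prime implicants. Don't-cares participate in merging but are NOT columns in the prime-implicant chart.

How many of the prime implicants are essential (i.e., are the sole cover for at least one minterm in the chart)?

Round 0: 00001 00111 01000✓ 10010✓ 10101✓ 10110✓ 11000✓ 11101✓
Round 1: -1000 1-101 10-10
PIs = {-1000, 00001, 00111, 1-101, 10-10}
Coverage chart:
  m1: 00001 ←essential
  m7: 00111 ←essential
  m8: -1000 ←essential
  m21: 1-101 ←essential
  m22: 10-10 ←essential
  m24: -1000 ←essential
  m29: 1-101 ←essential
Essential: -1000, 00001, 00111, 1-101, 10-10

5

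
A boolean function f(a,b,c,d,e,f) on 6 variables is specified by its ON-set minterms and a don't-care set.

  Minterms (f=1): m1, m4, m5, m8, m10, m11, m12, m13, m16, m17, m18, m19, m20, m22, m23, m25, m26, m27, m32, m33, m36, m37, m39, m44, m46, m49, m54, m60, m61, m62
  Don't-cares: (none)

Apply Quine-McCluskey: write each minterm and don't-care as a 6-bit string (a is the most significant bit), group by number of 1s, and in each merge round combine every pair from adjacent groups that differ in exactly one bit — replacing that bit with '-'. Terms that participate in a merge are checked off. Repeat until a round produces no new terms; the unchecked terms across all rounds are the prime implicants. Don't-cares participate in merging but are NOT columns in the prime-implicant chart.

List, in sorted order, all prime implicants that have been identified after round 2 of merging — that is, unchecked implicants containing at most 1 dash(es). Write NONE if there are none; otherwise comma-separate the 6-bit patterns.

-10110, 0-0100, 001-00, 0010-0, 1001-1, 11-110, 11110-

[col 0] 000001*, 000100*, 000101*, 001000*, 001010*, 001011*, 001100*, 001101*, 010000*, 010001*, 010010*, 010011*, 010100*, 010110*, 010111*, 011001*, 011010*, 011011*, 100000*, 100001*, 100100*, 100101*, 100111*, 101100*, 101110*, 110001*, 110110*, 111100*, 111101*, 111110*
[col 1] -00001*, -00100*, -00101*, -01100*, -10001*, -10110, 0-0001*, 0-0100, 0-1010*, 0-1011*, 00-100*, 00-101*, 000-01*, 00010-*, 001-00, 0010-0, 00101-*, 00110-*, 01-001*, 01-010*, 01-011*, 010-00*, 010-10*, 010-11*, 0100-0*, 0100-1*, 01000-*, 01001-*, 0101-0*, 01011-*, 0110-1*, 01101-*, 1-0001*, 1-1100*, 1-1110*, 10-100*, 100-00*, 100-01*, 10000-*, 1001-1, 10010-*, 1011-0*, 11-110, 1111-0*, 11110-
[col 2] --0001, -0-100, -00-01, -0010-, 0-101-, 00-10-, 01-0-1, 01-01-, 010--0, 010-1-, 0100--, 1-11-0, 100-0-
Prime implicants: --0001, -0-100, -00-01, -0010-, -10110, 0-0100, 0-101-, 00-10-, 001-00, 0010-0, 01-0-1, 01-01-, 010--0, 010-1-, 0100--, 1-11-0, 100-0-, 1001-1, 11-110, 11110-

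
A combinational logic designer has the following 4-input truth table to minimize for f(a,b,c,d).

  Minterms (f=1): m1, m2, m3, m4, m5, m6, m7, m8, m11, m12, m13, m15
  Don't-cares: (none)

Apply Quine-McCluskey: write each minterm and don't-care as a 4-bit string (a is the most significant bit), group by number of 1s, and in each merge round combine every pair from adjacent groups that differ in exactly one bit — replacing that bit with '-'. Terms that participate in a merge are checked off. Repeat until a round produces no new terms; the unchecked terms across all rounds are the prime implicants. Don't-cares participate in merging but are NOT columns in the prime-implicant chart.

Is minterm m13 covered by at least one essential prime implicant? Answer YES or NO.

[col 0] 0001*, 0010*, 0011*, 0100*, 0101*, 0110*, 0111*, 1000*, 1011*, 1100*, 1101*, 1111*
[col 1] -011*, -100*, -101*, -111*, 0-01*, 0-10*, 0-11*, 00-1*, 001-*, 01-0*, 01-1*, 010-*, 011-*, 1-00, 1-11*, 11-1*, 110-*
[col 2] --11, -1-1, -10-, 0--1, 0-1-, 01--
Prime implicants: --11, -1-1, -10-, 0--1, 0-1-, 01--, 1-00
PI chart (minterm → PIs covering it):
  1 | 0--1  (sole → essential)
  2 | 0-1-  (sole → essential)
  3 | --11,0--1,0-1-
  4 | -10-,01--
  5 | -1-1,-10-,0--1,01--
  6 | 0-1-,01--
  7 | --11,-1-1,0--1,0-1-,01--
  8 | 1-00  (sole → essential)
  11 | --11  (sole → essential)
  12 | -10-,1-00
  13 | -1-1,-10-
  15 | --11,-1-1
Essential prime implicants: --11, 0--1, 0-1-, 1-00

NO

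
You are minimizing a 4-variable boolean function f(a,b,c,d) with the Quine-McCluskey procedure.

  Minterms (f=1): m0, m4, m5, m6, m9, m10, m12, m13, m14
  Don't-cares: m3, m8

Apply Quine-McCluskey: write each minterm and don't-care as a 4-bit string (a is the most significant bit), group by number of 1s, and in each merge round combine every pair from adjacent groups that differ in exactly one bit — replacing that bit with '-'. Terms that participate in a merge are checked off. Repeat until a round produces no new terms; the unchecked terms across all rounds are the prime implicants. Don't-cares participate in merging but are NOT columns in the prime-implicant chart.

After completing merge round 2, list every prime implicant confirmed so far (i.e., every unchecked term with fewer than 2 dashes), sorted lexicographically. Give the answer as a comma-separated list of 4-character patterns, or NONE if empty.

0011

[col 0] 0000*, 0011, 0100*, 0101*, 0110*, 1000*, 1001*, 1010*, 1100*, 1101*, 1110*
[col 1] -000*, -100*, -101*, -110*, 0-00*, 01-0*, 010-*, 1-00*, 1-01*, 1-10*, 10-0*, 100-*, 11-0*, 110-*
[col 2] --00, -1-0, -10-, 1--0, 1-0-
Prime implicants: --00, -1-0, -10-, 0011, 1--0, 1-0-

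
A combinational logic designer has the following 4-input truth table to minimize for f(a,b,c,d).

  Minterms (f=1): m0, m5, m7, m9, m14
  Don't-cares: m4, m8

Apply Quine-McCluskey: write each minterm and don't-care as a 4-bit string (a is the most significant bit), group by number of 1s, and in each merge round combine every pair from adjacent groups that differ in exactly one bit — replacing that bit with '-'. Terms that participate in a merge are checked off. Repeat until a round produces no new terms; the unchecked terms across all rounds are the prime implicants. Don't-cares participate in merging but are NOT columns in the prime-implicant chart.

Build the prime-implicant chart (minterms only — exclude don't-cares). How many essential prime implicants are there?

Round 0: 0000✓ 0100✓ 0101✓ 0111✓ 1000✓ 1001✓ 1110
Round 1: -000 0-00 01-1 010- 100-
PIs = {-000, 0-00, 01-1, 010-, 100-, 1110}
Coverage chart:
  m0: -000,0-00
  m5: 01-1,010-
  m7: 01-1 ←essential
  m9: 100- ←essential
  m14: 1110 ←essential
Essential: 01-1, 100-, 1110

3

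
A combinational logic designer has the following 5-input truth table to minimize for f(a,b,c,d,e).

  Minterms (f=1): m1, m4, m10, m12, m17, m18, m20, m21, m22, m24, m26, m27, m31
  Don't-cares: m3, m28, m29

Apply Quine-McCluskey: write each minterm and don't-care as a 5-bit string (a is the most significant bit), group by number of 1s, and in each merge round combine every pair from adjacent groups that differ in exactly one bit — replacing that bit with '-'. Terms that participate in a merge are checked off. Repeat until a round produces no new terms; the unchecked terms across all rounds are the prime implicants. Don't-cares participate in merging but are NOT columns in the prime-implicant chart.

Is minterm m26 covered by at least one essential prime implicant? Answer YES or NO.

YES

size-2^0 implicants → 00001(✓)  00011(✓)  00100(✓)  01010(✓)  01100(✓)  10001(✓)  10010(✓)  10100(✓)  10101(✓)  10110(✓)  11000(✓)  11010(✓)  11011(✓)  11100(✓)  11101(✓)  11111(✓)
size-2^1 implicants → -0001  -0100(✓)  -1010  -1100(✓)  0-100(✓)  000-1  1-010  1-100(✓)  1-101(✓)  10-01  10-10  101-0  1010-(✓)  11-00  11-11  110-0  1101-  111-1  1110-(✓)
size-2^2 implicants → --100  1-10-
Unchecked terms (primes): --100, -0001, -1010, 000-1, 1-010, 1-10-, 10-01, 10-10, 101-0, 11-00, 11-11, 110-0, 1101-, 111-1
Minterm coverage:
  m1 ⊆ -0001,000-1
  m4 ⊆ --100 [E]
  m10 ⊆ -1010 [E]
  m12 ⊆ --100 [E]
  m17 ⊆ -0001,10-01
  m18 ⊆ 1-010,10-10
  m20 ⊆ --100,1-10-,101-0
  m21 ⊆ 1-10-,10-01
  m22 ⊆ 10-10,101-0
  m24 ⊆ 11-00,110-0
  m26 ⊆ -1010,1-010,110-0,1101-
  m27 ⊆ 11-11,1101-
  m31 ⊆ 11-11,111-1
E = {--100, -1010}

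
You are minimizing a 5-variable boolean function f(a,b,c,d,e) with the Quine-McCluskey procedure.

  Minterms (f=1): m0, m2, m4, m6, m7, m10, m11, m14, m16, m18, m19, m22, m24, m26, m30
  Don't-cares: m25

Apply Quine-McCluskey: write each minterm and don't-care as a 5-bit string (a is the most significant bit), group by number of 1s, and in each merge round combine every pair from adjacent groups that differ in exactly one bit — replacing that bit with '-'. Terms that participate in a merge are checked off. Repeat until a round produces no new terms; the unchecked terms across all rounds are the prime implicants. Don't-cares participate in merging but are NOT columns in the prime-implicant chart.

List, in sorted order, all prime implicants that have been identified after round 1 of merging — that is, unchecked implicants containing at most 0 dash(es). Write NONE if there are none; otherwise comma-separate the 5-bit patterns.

Round 0: 00000✓ 00010✓ 00100✓ 00110✓ 00111✓ 01010✓ 01011✓ 01110✓ 10000✓ 10010✓ 10011✓ 10110✓ 11000✓ 11001✓ 11010✓ 11110✓
Round 1: -0000✓ -0010✓ -0110✓ -1010✓ -1110✓ 0-010✓ 0-110✓ 00-00✓ 00-10✓ 000-0✓ 001-0✓ 0011- 01-10✓ 0101- 1-000✓ 1-010✓ 1-110✓ 10-10✓ 100-0✓ 1001- 11-10✓ 110-0✓ 1100-
Round 2: --010✓ --110✓ -0-10✓ -00-0 -1-10✓ 0--10✓ 00--0 1--10✓ 1-0-0
Round 3: ---10
PIs = {---10, -00-0, 00--0, 0011-, 0101-, 1-0-0, 1001-, 1100-}

NONE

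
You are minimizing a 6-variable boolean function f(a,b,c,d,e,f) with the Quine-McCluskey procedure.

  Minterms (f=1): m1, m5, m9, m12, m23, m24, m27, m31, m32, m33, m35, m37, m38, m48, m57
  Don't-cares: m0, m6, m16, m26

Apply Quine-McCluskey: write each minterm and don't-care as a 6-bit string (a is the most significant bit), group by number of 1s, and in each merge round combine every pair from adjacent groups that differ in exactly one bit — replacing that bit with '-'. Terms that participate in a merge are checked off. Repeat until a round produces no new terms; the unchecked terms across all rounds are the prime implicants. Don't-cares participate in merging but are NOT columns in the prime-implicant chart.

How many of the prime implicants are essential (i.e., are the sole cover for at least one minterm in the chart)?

8

[col 0] 000000*, 000001*, 000101*, 000110*, 001001*, 001100, 010000*, 010111*, 011000*, 011010*, 011011*, 011111*, 100000*, 100001*, 100011*, 100101*, 100110*, 110000*, 111001
[col 1] -00000*, -00001*, -00101*, -00110, -10000*, 0-0000*, 00-001, 000-01*, 00000-*, 01-000, 01-111, 011-11, 0110-0, 01101-, 1-0000*, 100-01*, 1000-1, 10000-*
[col 2] --0000, -00-01, -0000-
Prime implicants: --0000, -00-01, -0000-, -00110, 00-001, 001100, 01-000, 01-111, 011-11, 0110-0, 01101-, 1000-1, 111001
PI chart (minterm → PIs covering it):
  1 | -00-01,-0000-,00-001
  5 | -00-01  (sole → essential)
  9 | 00-001  (sole → essential)
  12 | 001100  (sole → essential)
  23 | 01-111  (sole → essential)
  24 | 01-000,0110-0
  27 | 011-11,01101-
  31 | 01-111,011-11
  32 | --0000,-0000-
  33 | -00-01,-0000-,1000-1
  35 | 1000-1  (sole → essential)
  37 | -00-01  (sole → essential)
  38 | -00110  (sole → essential)
  48 | --0000  (sole → essential)
  57 | 111001  (sole → essential)
Essential prime implicants: --0000, -00-01, -00110, 00-001, 001100, 01-111, 1000-1, 111001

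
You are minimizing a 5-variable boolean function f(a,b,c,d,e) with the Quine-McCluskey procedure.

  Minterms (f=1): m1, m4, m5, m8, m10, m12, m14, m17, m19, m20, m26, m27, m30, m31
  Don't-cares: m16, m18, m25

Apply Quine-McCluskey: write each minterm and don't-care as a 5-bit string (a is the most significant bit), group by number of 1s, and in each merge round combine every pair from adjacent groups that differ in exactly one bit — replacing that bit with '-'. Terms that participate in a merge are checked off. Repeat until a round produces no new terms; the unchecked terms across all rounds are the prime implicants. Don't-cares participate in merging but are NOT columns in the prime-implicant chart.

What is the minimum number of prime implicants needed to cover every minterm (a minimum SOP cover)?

size-2^0 implicants → 00001(✓)  00100(✓)  00101(✓)  01000(✓)  01010(✓)  01100(✓)  01110(✓)  10000(✓)  10001(✓)  10010(✓)  10011(✓)  10100(✓)  11001(✓)  11010(✓)  11011(✓)  11110(✓)  11111(✓)
size-2^1 implicants → -0001  -0100  -1010(✓)  -1110(✓)  0-100  00-01  0010-  01-00(✓)  01-10(✓)  010-0(✓)  011-0(✓)  1-001(✓)  1-010(✓)  1-011(✓)  10-00  100-0(✓)  100-1(✓)  1000-(✓)  1001-(✓)  11-10(✓)  11-11(✓)  110-1(✓)  1101-(✓)  1111-(✓)
size-2^2 implicants → -1-10  01--0  1-0-1  1-01-  100--  11-1-
Unchecked terms (primes): -0001, -0100, -1-10, 0-100, 00-01, 0010-, 01--0, 1-0-1, 1-01-, 10-00, 100--, 11-1-
Minterm coverage:
  m1 ⊆ -0001,00-01
  m4 ⊆ -0100,0-100,0010-
  m5 ⊆ 00-01,0010-
  m8 ⊆ 01--0 [E]
  m10 ⊆ -1-10,01--0
  m12 ⊆ 0-100,01--0
  m14 ⊆ -1-10,01--0
  m17 ⊆ -0001,1-0-1,100--
  m19 ⊆ 1-0-1,1-01-,100--
  m20 ⊆ -0100,10-00
  m26 ⊆ -1-10,1-01-,11-1-
  m27 ⊆ 1-0-1,1-01-,11-1-
  m30 ⊆ -1-10,11-1-
  m31 ⊆ 11-1- [E]
E = {01--0, 11-1-}
Petrick residual → -0100, 00-01, 1-0-1
Cover = b'cd'e' + a'b'd'e + a'be' + ac'e + abd  |cover|=5

5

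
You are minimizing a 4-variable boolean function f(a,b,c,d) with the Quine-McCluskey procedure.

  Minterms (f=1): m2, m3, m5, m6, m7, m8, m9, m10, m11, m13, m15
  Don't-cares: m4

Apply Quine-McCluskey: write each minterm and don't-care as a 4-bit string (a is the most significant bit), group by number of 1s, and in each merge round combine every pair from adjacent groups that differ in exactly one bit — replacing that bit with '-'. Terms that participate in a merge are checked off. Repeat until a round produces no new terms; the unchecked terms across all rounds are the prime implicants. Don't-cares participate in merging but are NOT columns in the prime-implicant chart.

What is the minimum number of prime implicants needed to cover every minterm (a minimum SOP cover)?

Round 0: 0010✓ 0011✓ 0100✓ 0101✓ 0110✓ 0111✓ 1000✓ 1001✓ 1010✓ 1011✓ 1101✓ 1111✓
Round 1: -010✓ -011✓ -101✓ -111✓ 0-10✓ 0-11✓ 001-✓ 01-0✓ 01-1✓ 010-✓ 011-✓ 1-01✓ 1-11✓ 10-0✓ 10-1✓ 100-✓ 101-✓ 11-1✓
Round 2: --11 -01- -1-1 0-1- 01-- 1--1 10--
PIs = {--11, -01-, -1-1, 0-1-, 01--, 1--1, 10--}
Coverage chart:
  m2: -01-,0-1-
  m3: --11,-01-,0-1-
  m5: -1-1,01--
  m6: 0-1-,01--
  m7: --11,-1-1,0-1-,01--
  m8: 10-- ←essential
  m9: 1--1,10--
  m10: -01-,10--
  m11: --11,-01-,1--1,10--
  m13: -1-1,1--1
  m15: --11,-1-1,1--1
Essential: 10--
Petrick residual → -1-1, 0-1-
Min cover (3 terms): bd + a'c + ab'

3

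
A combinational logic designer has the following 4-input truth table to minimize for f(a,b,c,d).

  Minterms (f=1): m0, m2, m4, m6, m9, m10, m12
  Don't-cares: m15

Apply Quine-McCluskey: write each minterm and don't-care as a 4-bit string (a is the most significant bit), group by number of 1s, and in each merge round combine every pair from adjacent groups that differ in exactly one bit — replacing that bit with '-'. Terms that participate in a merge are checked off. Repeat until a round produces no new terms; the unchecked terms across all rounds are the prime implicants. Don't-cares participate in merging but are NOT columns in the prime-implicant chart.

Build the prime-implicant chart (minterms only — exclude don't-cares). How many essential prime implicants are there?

size-2^0 implicants → 0000(✓)  0010(✓)  0100(✓)  0110(✓)  1001  1010(✓)  1100(✓)  1111
size-2^1 implicants → -010  -100  0-00(✓)  0-10(✓)  00-0(✓)  01-0(✓)
size-2^2 implicants → 0--0
Unchecked terms (primes): -010, -100, 0--0, 1001, 1111
Minterm coverage:
  m0 ⊆ 0--0 [E]
  m2 ⊆ -010,0--0
  m4 ⊆ -100,0--0
  m6 ⊆ 0--0 [E]
  m9 ⊆ 1001 [E]
  m10 ⊆ -010 [E]
  m12 ⊆ -100 [E]
E = {-010, -100, 0--0, 1001}

4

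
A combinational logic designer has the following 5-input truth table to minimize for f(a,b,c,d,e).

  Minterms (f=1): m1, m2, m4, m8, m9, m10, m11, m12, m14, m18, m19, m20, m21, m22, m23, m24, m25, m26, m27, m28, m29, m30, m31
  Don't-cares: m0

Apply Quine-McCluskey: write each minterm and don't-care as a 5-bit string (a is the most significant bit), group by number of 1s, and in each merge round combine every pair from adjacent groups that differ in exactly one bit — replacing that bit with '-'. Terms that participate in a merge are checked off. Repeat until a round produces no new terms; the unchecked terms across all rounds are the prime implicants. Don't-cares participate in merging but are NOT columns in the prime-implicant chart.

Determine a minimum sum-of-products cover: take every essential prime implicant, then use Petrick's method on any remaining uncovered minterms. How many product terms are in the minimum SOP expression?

7

[col 0] 00000*, 00001*, 00010*, 00100*, 01000*, 01001*, 01010*, 01011*, 01100*, 01110*, 10010*, 10011*, 10100*, 10101*, 10110*, 10111*, 11000*, 11001*, 11010*, 11011*, 11100*, 11101*, 11110*, 11111*
[col 1] -0010*, -0100*, -1000*, -1001*, -1010*, -1011*, -1100*, -1110*, 0-000*, 0-001*, 0-010*, 0-100*, 00-00*, 000-0*, 0000-*, 01-00*, 01-10*, 010-0*, 010-1*, 0100-*, 0101-*, 011-0*, 1-010*, 1-011*, 1-100*, 1-101*, 1-110*, 1-111*, 10-10*, 10-11*, 1001-*, 101-0*, 101-1*, 1010-*, 1011-*, 11-00*, 11-01*, 11-10*, 11-11*, 110-0*, 110-1*, 1100-*, 1101-*, 111-0*, 111-1*, 1110-*, 1111-*
[col 2] --010, --100, -1-00*, -1-10*, -10-0*, -10-1*, -100-*, -101-*, -11-0*, 0--00, 0-0-0, 0-00-, 01--0*, 010--*, 1--10*, 1--11*, 1-01-*, 1-1-0*, 1-1-1*, 1-10-*, 1-11-*, 10-1-*, 101--*, 11--0*, 11--1*, 11-0-*, 11-1-*, 110--*, 111--*
[col 3] -1--0, -10--, 1--1-, 1-1--, 11---
Prime implicants: --010, --100, -1--0, -10--, 0--00, 0-0-0, 0-00-, 1--1-, 1-1--, 11---
PI chart (minterm → PIs covering it):
  1 | 0-00-  (sole → essential)
  2 | --010,0-0-0
  4 | --100,0--00
  8 | -1--0,-10--,0--00,0-0-0,0-00-
  9 | -10--,0-00-
  10 | --010,-1--0,-10--,0-0-0
  11 | -10--  (sole → essential)
  12 | --100,-1--0,0--00
  14 | -1--0  (sole → essential)
  18 | --010,1--1-
  19 | 1--1-  (sole → essential)
  20 | --100,1-1--
  21 | 1-1--  (sole → essential)
  22 | 1--1-,1-1--
  23 | 1--1-,1-1--
  24 | -1--0,-10--,11---
  25 | -10--,11---
  26 | --010,-1--0,-10--,1--1-,11---
  27 | -10--,1--1-,11---
  28 | --100,-1--0,1-1--,11---
  29 | 1-1--,11---
  30 | -1--0,1--1-,1-1--,11---
  31 | 1--1-,1-1--,11---
Essential prime implicants: -1--0, -10--, 0-00-, 1--1-, 1-1--
Petrick residual → --010, --100
Minimum SOP uses 7 PIs: c'de' + cd'e' + be' + bc' + a'c'd' + ad + ac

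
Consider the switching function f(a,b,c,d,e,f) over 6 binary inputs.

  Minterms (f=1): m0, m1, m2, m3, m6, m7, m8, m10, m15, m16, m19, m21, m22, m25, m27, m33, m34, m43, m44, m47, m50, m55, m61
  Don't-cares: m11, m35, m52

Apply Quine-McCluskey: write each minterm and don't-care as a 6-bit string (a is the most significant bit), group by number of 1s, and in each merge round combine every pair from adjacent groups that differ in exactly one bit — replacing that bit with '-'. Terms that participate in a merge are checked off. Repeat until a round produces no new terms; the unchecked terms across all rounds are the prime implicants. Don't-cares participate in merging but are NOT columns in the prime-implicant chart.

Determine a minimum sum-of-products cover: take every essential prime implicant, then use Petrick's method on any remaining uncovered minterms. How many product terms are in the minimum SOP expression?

size-2^0 implicants → 000000(✓)  000001(✓)  000010(✓)  000011(✓)  000110(✓)  000111(✓)  001000(✓)  001010(✓)  001011(✓)  001111(✓)  010000(✓)  010011(✓)  010101  010110(✓)  011001(✓)  011011(✓)  100001(✓)  100010(✓)  100011(✓)  101011(✓)  101100  101111(✓)  110010(✓)  110100  110111  111101
size-2^1 implicants → -00001(✓)  -00010(✓)  -00011(✓)  -01011(✓)  -01111(✓)  0-0000  0-0011(✓)  0-0110  0-1011(✓)  00-000(✓)  00-010(✓)  00-011(✓)  00-111(✓)  000-10(✓)  000-11(✓)  0000-0(✓)  0000-1(✓)  00000-(✓)  00001-(✓)  00011-(✓)  001-11(✓)  0010-0(✓)  00101-(✓)  01-011(✓)  0110-1  1-0010  10-011(✓)  1000-1(✓)  10001-(✓)  101-11(✓)
size-2^2 implicants → -0-011  -000-1  -0001-  -01-11  0--011  00--11  00-0-0  00-01-  000-1-  0000--
Unchecked terms (primes): -0-011, -000-1, -0001-, -01-11, 0--011, 0-0000, 0-0110, 00--11, 00-0-0, 00-01-, 000-1-, 0000--, 010101, 0110-1, 1-0010, 101100, 110100, 110111, 111101
Minterm coverage:
  m0 ⊆ 0-0000,00-0-0,0000--
  m1 ⊆ -000-1,0000--
  m2 ⊆ -0001-,00-0-0,00-01-,000-1-,0000--
  m3 ⊆ -0-011,-000-1,-0001-,0--011,00--11,00-01-,000-1-,0000--
  m6 ⊆ 0-0110,000-1-
  m7 ⊆ 00--11,000-1-
  m8 ⊆ 00-0-0 [E]
  m10 ⊆ 00-0-0,00-01-
  m15 ⊆ -01-11,00--11
  m16 ⊆ 0-0000 [E]
  m19 ⊆ 0--011 [E]
  m21 ⊆ 010101 [E]
  m22 ⊆ 0-0110 [E]
  m25 ⊆ 0110-1 [E]
  m27 ⊆ 0--011,0110-1
  m33 ⊆ -000-1 [E]
  m34 ⊆ -0001-,1-0010
  m43 ⊆ -0-011,-01-11
  m44 ⊆ 101100 [E]
  m47 ⊆ -01-11 [E]
  m50 ⊆ 1-0010 [E]
  m55 ⊆ 110111 [E]
  m61 ⊆ 111101 [E]
E = {-000-1, -01-11, 0--011, 0-0000, 0-0110, 00-0-0, 010101, 0110-1, 1-0010, 101100, 110111, 111101}
Petrick residual → 00--11
Cover = b'c'd'f + b'cef + a'd'ef + a'c'd'e'f' + a'c'def' + a'b'ef + a'b'd'f' + a'bc'de'f + a'bcd'f + ac'd'ef' + ab'cde'f' + abc'def + abcde'f  |cover|=13

13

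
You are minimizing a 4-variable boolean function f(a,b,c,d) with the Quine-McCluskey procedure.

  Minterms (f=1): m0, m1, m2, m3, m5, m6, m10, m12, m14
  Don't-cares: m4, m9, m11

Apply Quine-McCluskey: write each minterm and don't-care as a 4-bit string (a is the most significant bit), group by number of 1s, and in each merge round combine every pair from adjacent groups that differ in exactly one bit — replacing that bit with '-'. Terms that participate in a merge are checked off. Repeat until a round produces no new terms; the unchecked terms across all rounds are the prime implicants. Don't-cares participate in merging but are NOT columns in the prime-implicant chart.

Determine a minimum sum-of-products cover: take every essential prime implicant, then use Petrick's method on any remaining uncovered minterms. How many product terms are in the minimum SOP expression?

size-2^0 implicants → 0000(✓)  0001(✓)  0010(✓)  0011(✓)  0100(✓)  0101(✓)  0110(✓)  1001(✓)  1010(✓)  1011(✓)  1100(✓)  1110(✓)
size-2^1 implicants → -001(✓)  -010(✓)  -011(✓)  -100(✓)  -110(✓)  0-00(✓)  0-01(✓)  0-10(✓)  00-0(✓)  00-1(✓)  000-(✓)  001-(✓)  01-0(✓)  010-(✓)  1-10(✓)  10-1(✓)  101-(✓)  11-0(✓)
size-2^2 implicants → --10  -0-1  -01-  -1-0  0--0  0-0-  00--
Unchecked terms (primes): --10, -0-1, -01-, -1-0, 0--0, 0-0-, 00--
Minterm coverage:
  m0 ⊆ 0--0,0-0-,00--
  m1 ⊆ -0-1,0-0-,00--
  m2 ⊆ --10,-01-,0--0,00--
  m3 ⊆ -0-1,-01-,00--
  m5 ⊆ 0-0- [E]
  m6 ⊆ --10,-1-0,0--0
  m10 ⊆ --10,-01-
  m12 ⊆ -1-0 [E]
  m14 ⊆ --10,-1-0
E = {-1-0, 0-0-}
Petrick residual → -01-
Cover = b'c + bd' + a'c'  |cover|=3

3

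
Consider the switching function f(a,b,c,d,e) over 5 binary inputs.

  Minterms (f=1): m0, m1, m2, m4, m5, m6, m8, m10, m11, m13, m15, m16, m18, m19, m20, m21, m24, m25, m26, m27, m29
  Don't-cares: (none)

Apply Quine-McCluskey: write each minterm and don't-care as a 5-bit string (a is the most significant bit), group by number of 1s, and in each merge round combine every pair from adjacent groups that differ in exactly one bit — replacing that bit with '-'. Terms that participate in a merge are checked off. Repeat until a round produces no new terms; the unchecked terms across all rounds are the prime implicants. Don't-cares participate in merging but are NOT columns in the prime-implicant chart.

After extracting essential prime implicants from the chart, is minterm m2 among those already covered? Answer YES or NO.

size-2^0 implicants → 00000(✓)  00001(✓)  00010(✓)  00100(✓)  00101(✓)  00110(✓)  01000(✓)  01010(✓)  01011(✓)  01101(✓)  01111(✓)  10000(✓)  10010(✓)  10011(✓)  10100(✓)  10101(✓)  11000(✓)  11001(✓)  11010(✓)  11011(✓)  11101(✓)
size-2^1 implicants → -0000(✓)  -0010(✓)  -0100(✓)  -0101(✓)  -1000(✓)  -1010(✓)  -1011(✓)  -1101(✓)  0-000(✓)  0-010(✓)  0-101(✓)  00-00(✓)  00-01(✓)  00-10(✓)  000-0(✓)  0000-(✓)  001-0(✓)  0010-(✓)  01-11  010-0(✓)  0101-(✓)  011-1  1-000(✓)  1-010(✓)  1-011(✓)  1-101(✓)  10-00(✓)  100-0(✓)  1001-(✓)  1010-(✓)  11-01  110-0(✓)  110-1(✓)  1100-(✓)  1101-(✓)
size-2^2 implicants → --000(✓)  --010(✓)  --101  -0-00  -00-0(✓)  -010-  -10-0(✓)  -101-  0-0-0(✓)  00--0  00-0-  1-0-0(✓)  1-01-  110--
size-2^3 implicants → --0-0
Unchecked terms (primes): --0-0, --101, -0-00, -010-, -101-, 00--0, 00-0-, 01-11, 011-1, 1-01-, 11-01, 110--
Minterm coverage:
  m0 ⊆ --0-0,-0-00,00--0,00-0-
  m1 ⊆ 00-0- [E]
  m2 ⊆ --0-0,00--0
  m4 ⊆ -0-00,-010-,00--0,00-0-
  m5 ⊆ --101,-010-,00-0-
  m6 ⊆ 00--0 [E]
  m8 ⊆ --0-0 [E]
  m10 ⊆ --0-0,-101-
  m11 ⊆ -101-,01-11
  m13 ⊆ --101,011-1
  m15 ⊆ 01-11,011-1
  m16 ⊆ --0-0,-0-00
  m18 ⊆ --0-0,1-01-
  m19 ⊆ 1-01- [E]
  m20 ⊆ -0-00,-010-
  m21 ⊆ --101,-010-
  m24 ⊆ --0-0,110--
  m25 ⊆ 11-01,110--
  m26 ⊆ --0-0,-101-,1-01-,110--
  m27 ⊆ -101-,1-01-,110--
  m29 ⊆ --101,11-01
E = {--0-0, 00--0, 00-0-, 1-01-}

YES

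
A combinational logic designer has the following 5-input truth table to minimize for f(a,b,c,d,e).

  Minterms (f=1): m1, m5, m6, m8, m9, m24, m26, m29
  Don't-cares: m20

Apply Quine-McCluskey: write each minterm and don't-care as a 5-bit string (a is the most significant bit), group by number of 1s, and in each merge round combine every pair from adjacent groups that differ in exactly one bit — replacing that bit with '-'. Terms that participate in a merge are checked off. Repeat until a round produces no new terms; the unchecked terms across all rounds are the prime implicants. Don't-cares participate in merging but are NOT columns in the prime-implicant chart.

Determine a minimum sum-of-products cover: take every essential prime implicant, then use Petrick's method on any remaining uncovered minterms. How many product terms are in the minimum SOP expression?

5

Round 0: 00001✓ 00101✓ 00110 01000✓ 01001✓ 10100 11000✓ 11010✓ 11101
Round 1: -1000 0-001 00-01 0100- 110-0
PIs = {-1000, 0-001, 00-01, 00110, 0100-, 10100, 110-0, 11101}
Coverage chart:
  m1: 0-001,00-01
  m5: 00-01 ←essential
  m6: 00110 ←essential
  m8: -1000,0100-
  m9: 0-001,0100-
  m24: -1000,110-0
  m26: 110-0 ←essential
  m29: 11101 ←essential
Essential: 00-01, 00110, 110-0, 11101
Petrick residual → 0100-
Min cover (5 terms): a'b'd'e + a'b'cde' + a'bc'd' + abc'e' + abcd'e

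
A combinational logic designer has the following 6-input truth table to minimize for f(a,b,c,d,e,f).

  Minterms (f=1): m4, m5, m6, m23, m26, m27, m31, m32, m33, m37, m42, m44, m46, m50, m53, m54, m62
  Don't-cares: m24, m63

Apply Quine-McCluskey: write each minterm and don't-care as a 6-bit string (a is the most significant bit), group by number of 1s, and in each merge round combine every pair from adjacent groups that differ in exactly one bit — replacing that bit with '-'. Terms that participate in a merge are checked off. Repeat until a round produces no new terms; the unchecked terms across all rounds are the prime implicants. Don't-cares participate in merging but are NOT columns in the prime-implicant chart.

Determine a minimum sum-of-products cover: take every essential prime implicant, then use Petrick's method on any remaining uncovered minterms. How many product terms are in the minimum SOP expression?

[col 0] 000100*, 000101*, 000110*, 010111*, 011000*, 011010*, 011011*, 011111*, 100000*, 100001*, 100101*, 101010*, 101100*, 101110*, 110010*, 110101*, 110110*, 111110*, 111111*
[col 1] -00101, -11111, 0001-0, 00010-, 01-111, 011-11, 0110-0, 01101-, 1-0101, 1-1110, 100-01, 10000-, 101-10, 1011-0, 11-110, 110-10, 11111-
Prime implicants: -00101, -11111, 0001-0, 00010-, 01-111, 011-11, 0110-0, 01101-, 1-0101, 1-1110, 100-01, 10000-, 101-10, 1011-0, 11-110, 110-10, 11111-
PI chart (minterm → PIs covering it):
  4 | 0001-0,00010-
  5 | -00101,00010-
  6 | 0001-0  (sole → essential)
  23 | 01-111  (sole → essential)
  26 | 0110-0,01101-
  27 | 011-11,01101-
  31 | -11111,01-111,011-11
  32 | 10000-  (sole → essential)
  33 | 100-01,10000-
  37 | -00101,1-0101,100-01
  42 | 101-10  (sole → essential)
  44 | 1011-0  (sole → essential)
  46 | 1-1110,101-10,1011-0
  50 | 110-10  (sole → essential)
  53 | 1-0101  (sole → essential)
  54 | 11-110,110-10
  62 | 1-1110,11-110,11111-
Essential prime implicants: 0001-0, 01-111, 1-0101, 10000-, 101-10, 1011-0, 110-10
Petrick residual → -00101, 01101-, 1-1110
Minimum SOP uses 10 PIs: b'c'de'f + a'b'c'df' + a'bdef + a'bcd'e + ac'de'f + acdef' + ab'c'd'e' + ab'cef' + ab'cdf' + abc'ef'

10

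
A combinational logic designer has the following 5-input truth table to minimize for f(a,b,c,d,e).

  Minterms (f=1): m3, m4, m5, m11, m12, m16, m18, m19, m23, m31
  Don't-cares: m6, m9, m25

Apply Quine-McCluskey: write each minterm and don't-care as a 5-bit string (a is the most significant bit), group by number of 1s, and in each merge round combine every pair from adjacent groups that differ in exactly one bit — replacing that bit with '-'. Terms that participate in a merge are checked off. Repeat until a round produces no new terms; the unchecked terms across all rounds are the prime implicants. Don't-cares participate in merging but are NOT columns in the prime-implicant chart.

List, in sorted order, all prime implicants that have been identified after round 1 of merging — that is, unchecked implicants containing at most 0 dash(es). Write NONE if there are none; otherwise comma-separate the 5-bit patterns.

NONE

size-2^0 implicants → 00011(✓)  00100(✓)  00101(✓)  00110(✓)  01001(✓)  01011(✓)  01100(✓)  10000(✓)  10010(✓)  10011(✓)  10111(✓)  11001(✓)  11111(✓)
size-2^1 implicants → -0011  -1001  0-011  0-100  001-0  0010-  010-1  1-111  10-11  100-0  1001-
Unchecked terms (primes): -0011, -1001, 0-011, 0-100, 001-0, 0010-, 010-1, 1-111, 10-11, 100-0, 1001-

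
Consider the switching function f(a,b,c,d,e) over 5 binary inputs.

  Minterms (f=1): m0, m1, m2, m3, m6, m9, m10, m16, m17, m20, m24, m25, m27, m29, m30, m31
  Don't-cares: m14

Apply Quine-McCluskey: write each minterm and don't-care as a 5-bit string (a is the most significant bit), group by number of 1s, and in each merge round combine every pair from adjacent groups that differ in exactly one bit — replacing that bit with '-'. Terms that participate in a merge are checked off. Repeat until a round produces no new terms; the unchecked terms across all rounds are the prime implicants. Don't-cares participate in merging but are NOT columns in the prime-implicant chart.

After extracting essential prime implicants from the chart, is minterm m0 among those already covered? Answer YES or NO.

size-2^0 implicants → 00000(✓)  00001(✓)  00010(✓)  00011(✓)  00110(✓)  01001(✓)  01010(✓)  01110(✓)  10000(✓)  10001(✓)  10100(✓)  11000(✓)  11001(✓)  11011(✓)  11101(✓)  11110(✓)  11111(✓)
size-2^1 implicants → -0000(✓)  -0001(✓)  -1001(✓)  -1110  0-001(✓)  0-010(✓)  0-110(✓)  00-10(✓)  000-0(✓)  000-1(✓)  0000-(✓)  0001-(✓)  01-10(✓)  1-000(✓)  1-001(✓)  10-00  1000-(✓)  11-01(✓)  11-11(✓)  110-1(✓)  1100-(✓)  111-1(✓)  1111-
size-2^2 implicants → --001  -000-  0--10  000--  1-00-  11--1
Unchecked terms (primes): --001, -000-, -1110, 0--10, 000--, 1-00-, 10-00, 11--1, 1111-
Minterm coverage:
  m0 ⊆ -000-,000--
  m1 ⊆ --001,-000-,000--
  m2 ⊆ 0--10,000--
  m3 ⊆ 000-- [E]
  m6 ⊆ 0--10 [E]
  m9 ⊆ --001 [E]
  m10 ⊆ 0--10 [E]
  m16 ⊆ -000-,1-00-,10-00
  m17 ⊆ --001,-000-,1-00-
  m20 ⊆ 10-00 [E]
  m24 ⊆ 1-00- [E]
  m25 ⊆ --001,1-00-,11--1
  m27 ⊆ 11--1 [E]
  m29 ⊆ 11--1 [E]
  m30 ⊆ -1110,1111-
  m31 ⊆ 11--1,1111-
E = {--001, 0--10, 000--, 1-00-, 10-00, 11--1}

YES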